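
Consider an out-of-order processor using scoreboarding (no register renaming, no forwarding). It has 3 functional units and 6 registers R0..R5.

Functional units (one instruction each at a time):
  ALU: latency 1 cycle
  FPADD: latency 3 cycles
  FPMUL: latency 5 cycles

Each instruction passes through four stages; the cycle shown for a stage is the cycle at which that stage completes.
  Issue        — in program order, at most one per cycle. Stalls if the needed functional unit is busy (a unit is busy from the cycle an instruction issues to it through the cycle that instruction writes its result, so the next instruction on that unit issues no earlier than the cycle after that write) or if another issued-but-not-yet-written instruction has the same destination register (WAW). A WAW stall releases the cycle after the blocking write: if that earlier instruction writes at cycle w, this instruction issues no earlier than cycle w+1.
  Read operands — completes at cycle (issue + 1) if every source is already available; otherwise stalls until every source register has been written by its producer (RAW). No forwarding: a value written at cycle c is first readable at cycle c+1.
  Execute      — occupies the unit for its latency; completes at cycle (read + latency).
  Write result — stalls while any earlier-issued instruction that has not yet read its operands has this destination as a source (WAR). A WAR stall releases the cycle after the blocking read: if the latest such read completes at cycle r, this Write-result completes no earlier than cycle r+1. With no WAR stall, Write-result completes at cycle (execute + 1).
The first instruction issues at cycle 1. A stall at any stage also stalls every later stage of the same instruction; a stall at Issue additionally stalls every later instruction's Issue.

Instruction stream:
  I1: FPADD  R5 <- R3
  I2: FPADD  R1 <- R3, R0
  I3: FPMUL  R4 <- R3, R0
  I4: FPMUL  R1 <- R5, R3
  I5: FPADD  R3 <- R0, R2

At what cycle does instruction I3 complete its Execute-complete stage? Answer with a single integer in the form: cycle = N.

I1: IS=1 RO=2 EX=5 WR=6
I2: IS=7 RO=8 EX=11 WR=12  [struct: FPADD busy until I1 writes@6]
I3: IS=8 RO=9 EX=14 WR=15
I4: IS=16 RO=17 EX=22 WR=23  [struct: FPMUL busy until I3 writes@15]
I5: IS=17 RO=18 EX=21 WR=22

cycle = 14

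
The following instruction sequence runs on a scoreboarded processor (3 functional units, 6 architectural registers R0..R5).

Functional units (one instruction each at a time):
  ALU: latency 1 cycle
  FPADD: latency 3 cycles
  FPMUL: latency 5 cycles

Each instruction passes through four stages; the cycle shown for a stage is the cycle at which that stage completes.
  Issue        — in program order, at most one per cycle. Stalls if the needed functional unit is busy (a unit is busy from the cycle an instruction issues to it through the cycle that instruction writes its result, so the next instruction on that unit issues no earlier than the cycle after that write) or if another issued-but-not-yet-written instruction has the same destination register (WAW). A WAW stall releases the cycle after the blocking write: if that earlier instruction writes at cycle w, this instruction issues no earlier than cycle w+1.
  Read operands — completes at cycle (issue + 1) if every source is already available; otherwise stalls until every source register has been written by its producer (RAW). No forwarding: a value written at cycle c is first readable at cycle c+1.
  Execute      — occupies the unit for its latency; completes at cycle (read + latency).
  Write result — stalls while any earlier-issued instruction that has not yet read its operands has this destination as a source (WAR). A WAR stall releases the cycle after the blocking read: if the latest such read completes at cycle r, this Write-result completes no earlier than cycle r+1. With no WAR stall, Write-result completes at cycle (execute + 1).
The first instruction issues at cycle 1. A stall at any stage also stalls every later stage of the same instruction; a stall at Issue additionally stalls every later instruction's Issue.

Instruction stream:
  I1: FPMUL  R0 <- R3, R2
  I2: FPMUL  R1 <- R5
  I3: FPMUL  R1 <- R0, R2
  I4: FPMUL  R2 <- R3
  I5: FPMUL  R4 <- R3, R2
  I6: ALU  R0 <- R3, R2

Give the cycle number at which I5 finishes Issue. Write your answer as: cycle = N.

cycle = 33

t=1  I1 dispatched to FPMUL
t=2  I1 operands ready
t=7  I1 complete
t=8  R0←I1
t=9  I2 dispatched to FPMUL
t=10  I2 operands ready
t=15  I2 complete
t=16  R1←I2
t=17  I3 dispatched to FPMUL
t=18  I3 operands ready
t=23  I3 complete
t=24  R1←I3
t=25  I4 dispatched to FPMUL
t=26  I4 operands ready
t=31  I4 complete
t=32  R2←I4
t=33  I5 dispatched to FPMUL
t=34  I5 operands ready, I6 dispatched to ALU
t=35  I6 operands ready
t=36  I6 complete
t=37  R0←I6
t=39  I5 complete
t=40  R4←I5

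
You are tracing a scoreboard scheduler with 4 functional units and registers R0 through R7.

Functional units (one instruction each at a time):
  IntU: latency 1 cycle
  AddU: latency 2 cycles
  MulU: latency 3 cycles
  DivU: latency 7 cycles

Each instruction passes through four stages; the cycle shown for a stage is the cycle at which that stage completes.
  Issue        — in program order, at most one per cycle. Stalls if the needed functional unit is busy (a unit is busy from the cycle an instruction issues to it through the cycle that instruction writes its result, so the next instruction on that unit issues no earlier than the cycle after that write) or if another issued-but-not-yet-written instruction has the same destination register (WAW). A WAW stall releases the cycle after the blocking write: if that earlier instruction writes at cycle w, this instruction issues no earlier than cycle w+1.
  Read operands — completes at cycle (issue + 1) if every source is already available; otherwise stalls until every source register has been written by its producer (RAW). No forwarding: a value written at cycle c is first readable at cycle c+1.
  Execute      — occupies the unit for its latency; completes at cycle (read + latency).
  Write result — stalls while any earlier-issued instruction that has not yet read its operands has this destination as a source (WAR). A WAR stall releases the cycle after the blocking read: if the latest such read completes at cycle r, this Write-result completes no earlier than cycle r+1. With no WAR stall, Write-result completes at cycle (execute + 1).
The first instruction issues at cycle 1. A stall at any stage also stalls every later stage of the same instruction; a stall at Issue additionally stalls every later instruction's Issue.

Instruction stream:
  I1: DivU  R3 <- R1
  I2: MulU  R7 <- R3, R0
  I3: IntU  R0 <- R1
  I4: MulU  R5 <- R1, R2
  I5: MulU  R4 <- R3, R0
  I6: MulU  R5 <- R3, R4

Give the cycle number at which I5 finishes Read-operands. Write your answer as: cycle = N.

cycle = 23

c1: I1 issues→DivU
c2: I1 reads · I2 issues→MulU
c3: I3 issues→IntU
c4: I3 reads
c5: I3 exec-done
c9: I1 exec-done
c10: I1 writes R3
c11: I2 reads
c12: I3 writes R0
c14: I2 exec-done
c15: I2 writes R7
c16: I4 issues→MulU
c17: I4 reads
c20: I4 exec-done
c21: I4 writes R5
c22: I5 issues→MulU
c23: I5 reads
c26: I5 exec-done
c27: I5 writes R4
c28: I6 issues→MulU
c29: I6 reads
c32: I6 exec-done
c33: I6 writes R5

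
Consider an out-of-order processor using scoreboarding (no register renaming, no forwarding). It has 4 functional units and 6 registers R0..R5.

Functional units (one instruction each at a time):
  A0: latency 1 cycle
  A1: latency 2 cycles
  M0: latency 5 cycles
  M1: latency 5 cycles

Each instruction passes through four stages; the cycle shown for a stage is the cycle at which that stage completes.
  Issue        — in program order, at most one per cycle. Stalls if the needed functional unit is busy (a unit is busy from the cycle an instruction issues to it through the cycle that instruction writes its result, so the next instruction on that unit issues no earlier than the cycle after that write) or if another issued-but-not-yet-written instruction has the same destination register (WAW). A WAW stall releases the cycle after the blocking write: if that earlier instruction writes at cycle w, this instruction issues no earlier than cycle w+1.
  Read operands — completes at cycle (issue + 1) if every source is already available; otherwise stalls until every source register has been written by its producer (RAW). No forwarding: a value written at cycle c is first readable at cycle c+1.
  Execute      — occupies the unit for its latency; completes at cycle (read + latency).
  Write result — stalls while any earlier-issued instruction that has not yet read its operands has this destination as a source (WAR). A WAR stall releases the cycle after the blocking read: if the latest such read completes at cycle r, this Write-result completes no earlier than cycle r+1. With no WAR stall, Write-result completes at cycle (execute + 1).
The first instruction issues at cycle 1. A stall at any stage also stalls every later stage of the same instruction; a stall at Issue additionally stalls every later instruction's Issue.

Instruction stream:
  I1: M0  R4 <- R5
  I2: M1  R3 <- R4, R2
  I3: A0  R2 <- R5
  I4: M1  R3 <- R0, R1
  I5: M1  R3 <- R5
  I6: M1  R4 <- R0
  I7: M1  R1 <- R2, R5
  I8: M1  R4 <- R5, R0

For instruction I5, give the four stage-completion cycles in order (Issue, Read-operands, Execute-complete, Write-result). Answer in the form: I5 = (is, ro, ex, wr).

[I1] 1/2/7/8
[I2] 2/9/14/15  (RAW R4: wait I1 write@8)
[I3] 3/4/5/10  (WAR R2: wait I2 read@9)
[I4] 16/17/22/23  (struct: M1 busy until I2 writes@15)
[I5] 24/25/30/31  (struct: M1 busy until I4 writes@23)
[I6] 32/33/38/39  (struct: M1 busy until I5 writes@31)
[I7] 40/41/46/47  (struct: M1 busy until I6 writes@39)
[I8] 48/49/54/55  (struct: M1 busy until I7 writes@47)

I5 = (24, 25, 30, 31)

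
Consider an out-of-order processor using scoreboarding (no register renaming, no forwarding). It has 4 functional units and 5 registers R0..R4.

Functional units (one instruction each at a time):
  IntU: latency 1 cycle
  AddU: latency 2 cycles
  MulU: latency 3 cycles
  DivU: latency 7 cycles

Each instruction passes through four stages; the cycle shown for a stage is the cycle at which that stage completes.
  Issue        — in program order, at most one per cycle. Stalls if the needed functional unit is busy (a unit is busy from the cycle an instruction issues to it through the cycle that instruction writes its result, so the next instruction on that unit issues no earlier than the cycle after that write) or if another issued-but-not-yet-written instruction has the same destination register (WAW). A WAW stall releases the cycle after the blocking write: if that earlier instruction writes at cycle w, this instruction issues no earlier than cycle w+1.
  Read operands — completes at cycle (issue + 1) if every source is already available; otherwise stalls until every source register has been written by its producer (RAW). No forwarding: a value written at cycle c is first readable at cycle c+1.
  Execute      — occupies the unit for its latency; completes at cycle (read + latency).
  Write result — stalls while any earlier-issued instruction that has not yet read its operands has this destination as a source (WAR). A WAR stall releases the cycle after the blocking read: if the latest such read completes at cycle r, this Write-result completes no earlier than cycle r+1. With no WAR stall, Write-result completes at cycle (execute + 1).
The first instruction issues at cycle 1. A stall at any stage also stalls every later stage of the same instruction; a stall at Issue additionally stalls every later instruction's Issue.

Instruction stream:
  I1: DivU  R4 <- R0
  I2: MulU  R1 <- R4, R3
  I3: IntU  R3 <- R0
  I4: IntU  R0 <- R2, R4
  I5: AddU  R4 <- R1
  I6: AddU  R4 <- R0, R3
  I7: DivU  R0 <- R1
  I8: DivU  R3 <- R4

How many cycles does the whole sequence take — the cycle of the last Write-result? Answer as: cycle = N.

cycle 1: I1 issues→DivU
cycle 2: I1 reads, I2 issues→MulU
cycle 3: I3 issues→IntU
cycle 4: I3 reads
cycle 5: I3 exec-done
cycle 9: I1 exec-done
cycle 10: I1 writes R4
cycle 11: I2 reads
cycle 12: I3 writes R3
cycle 13: I4 issues→IntU
cycle 14: I2 exec-done, I4 reads, I5 issues→AddU
cycle 15: I2 writes R1, I4 exec-done
cycle 16: I4 writes R0, I5 reads
cycle 18: I5 exec-done
cycle 19: I5 writes R4
cycle 20: I6 issues→AddU
cycle 21: I6 reads, I7 issues→DivU
cycle 22: I7 reads
cycle 23: I6 exec-done
cycle 24: I6 writes R4
cycle 29: I7 exec-done
cycle 30: I7 writes R0
cycle 31: I8 issues→DivU
cycle 32: I8 reads
cycle 39: I8 exec-done
cycle 40: I8 writes R3

cycle = 40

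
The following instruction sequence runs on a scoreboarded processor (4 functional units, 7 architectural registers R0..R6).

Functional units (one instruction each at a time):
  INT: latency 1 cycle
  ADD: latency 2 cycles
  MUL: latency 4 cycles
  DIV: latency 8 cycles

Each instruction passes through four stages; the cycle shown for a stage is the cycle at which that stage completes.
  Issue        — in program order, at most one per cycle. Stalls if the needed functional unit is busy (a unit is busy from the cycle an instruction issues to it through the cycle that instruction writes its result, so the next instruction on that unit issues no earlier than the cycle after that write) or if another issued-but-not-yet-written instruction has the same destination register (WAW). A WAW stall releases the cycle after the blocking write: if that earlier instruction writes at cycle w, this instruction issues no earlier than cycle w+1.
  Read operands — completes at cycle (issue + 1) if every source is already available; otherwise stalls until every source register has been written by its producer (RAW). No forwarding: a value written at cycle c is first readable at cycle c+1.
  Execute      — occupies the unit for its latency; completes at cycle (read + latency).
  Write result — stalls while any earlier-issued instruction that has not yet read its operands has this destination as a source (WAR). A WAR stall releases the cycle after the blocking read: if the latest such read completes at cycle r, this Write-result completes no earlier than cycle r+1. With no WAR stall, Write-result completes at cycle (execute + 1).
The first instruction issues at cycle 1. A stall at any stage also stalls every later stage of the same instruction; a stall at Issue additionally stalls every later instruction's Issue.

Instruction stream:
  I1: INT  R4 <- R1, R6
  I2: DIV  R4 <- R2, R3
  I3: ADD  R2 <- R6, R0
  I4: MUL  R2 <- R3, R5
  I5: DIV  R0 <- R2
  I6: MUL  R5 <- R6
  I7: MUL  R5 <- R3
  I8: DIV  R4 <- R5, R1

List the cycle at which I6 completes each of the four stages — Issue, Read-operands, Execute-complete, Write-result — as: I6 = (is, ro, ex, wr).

I6 = (18, 19, 23, 24)

cycle 1: I1→INT
cycle 2: I1 RO
cycle 3: I1 EX
cycle 4: I1 WR R4
cycle 5: I2→DIV
cycle 6: I2 RO · I3→ADD
cycle 7: I3 RO
cycle 9: I3 EX
cycle 10: I3 WR R2
cycle 11: I4→MUL
cycle 12: I4 RO
cycle 14: I2 EX
cycle 15: I2 WR R4
cycle 16: I4 EX · I5→DIV
cycle 17: I4 WR R2
cycle 18: I5 RO · I6→MUL
cycle 19: I6 RO
cycle 23: I6 EX
cycle 24: I6 WR R5
cycle 25: I7→MUL
cycle 26: I5 EX · I7 RO
cycle 27: I5 WR R0
cycle 28: I8→DIV
cycle 30: I7 EX
cycle 31: I7 WR R5
cycle 32: I8 RO
cycle 40: I8 EX
cycle 41: I8 WR R4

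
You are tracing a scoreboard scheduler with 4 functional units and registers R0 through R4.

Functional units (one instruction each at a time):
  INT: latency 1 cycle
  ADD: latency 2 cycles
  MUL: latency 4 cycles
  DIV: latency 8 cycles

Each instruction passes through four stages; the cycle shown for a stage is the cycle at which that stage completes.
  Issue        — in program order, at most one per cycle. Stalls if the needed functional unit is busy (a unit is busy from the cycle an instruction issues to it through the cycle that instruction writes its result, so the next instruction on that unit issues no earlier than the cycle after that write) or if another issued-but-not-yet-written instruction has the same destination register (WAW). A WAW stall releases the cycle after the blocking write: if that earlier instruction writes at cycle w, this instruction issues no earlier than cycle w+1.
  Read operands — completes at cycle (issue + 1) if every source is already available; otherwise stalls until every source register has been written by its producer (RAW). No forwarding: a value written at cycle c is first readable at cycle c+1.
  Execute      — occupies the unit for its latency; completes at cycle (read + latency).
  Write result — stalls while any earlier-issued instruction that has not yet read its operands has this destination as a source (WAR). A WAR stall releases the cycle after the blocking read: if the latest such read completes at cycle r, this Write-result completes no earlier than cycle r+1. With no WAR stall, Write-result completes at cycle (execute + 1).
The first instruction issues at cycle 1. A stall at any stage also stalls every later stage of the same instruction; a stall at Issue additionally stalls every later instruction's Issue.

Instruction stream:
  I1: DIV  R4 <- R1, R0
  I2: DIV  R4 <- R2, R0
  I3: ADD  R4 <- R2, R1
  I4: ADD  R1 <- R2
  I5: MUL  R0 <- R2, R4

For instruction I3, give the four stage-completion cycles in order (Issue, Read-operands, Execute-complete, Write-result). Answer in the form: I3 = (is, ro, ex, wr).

I1  is:1  ro:2  ex:10  wr:11
I2  is:12  ro:13  ex:21  wr:22  — struct: DIV busy until I1 writes@11
I3  is:23  ro:24  ex:26  wr:27  — WAW R4: wait I2 write@22
I4  is:28  ro:29  ex:31  wr:32  — struct: ADD busy until I3 writes@27
I5  is:29  ro:30  ex:34  wr:35

I3 = (23, 24, 26, 27)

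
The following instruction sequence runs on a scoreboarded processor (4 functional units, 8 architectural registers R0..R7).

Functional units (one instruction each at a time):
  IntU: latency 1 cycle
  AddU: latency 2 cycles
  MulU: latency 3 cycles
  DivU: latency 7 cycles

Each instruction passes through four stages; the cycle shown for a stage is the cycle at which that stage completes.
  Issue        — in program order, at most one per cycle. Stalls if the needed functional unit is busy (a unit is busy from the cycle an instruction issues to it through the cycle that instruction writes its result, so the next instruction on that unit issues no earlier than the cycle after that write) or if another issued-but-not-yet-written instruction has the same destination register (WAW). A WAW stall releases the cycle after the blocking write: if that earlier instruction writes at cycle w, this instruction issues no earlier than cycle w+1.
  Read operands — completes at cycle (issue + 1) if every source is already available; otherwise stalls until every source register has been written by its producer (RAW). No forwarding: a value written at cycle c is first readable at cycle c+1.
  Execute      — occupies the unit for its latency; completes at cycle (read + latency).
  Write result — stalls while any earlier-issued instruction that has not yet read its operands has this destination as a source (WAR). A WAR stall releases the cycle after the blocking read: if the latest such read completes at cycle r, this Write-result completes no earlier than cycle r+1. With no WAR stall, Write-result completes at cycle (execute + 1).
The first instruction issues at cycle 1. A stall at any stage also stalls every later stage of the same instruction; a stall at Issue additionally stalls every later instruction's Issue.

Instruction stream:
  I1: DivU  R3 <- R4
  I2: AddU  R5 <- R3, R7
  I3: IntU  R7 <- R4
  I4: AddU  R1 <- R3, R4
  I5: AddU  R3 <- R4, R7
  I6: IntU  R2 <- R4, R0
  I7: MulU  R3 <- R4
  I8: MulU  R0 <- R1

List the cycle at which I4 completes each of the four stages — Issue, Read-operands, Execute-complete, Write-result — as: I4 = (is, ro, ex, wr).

I1: IS=1 RO=2 EX=9 WR=10
I2: IS=2 RO=11 EX=13 WR=14  [RAW R3: wait I1 write@10]
I3: IS=3 RO=4 EX=5 WR=12  [WAR R7: wait I2 read@11]
I4: IS=15 RO=16 EX=18 WR=19  [struct: AddU busy until I2 writes@14]
I5: IS=20 RO=21 EX=23 WR=24  [struct: AddU busy until I4 writes@19]
I6: IS=21 RO=22 EX=23 WR=24
I7: IS=25 RO=26 EX=29 WR=30  [WAW R3: wait I5 write@24]
I8: IS=31 RO=32 EX=35 WR=36  [struct: MulU busy until I7 writes@30]

I4 = (15, 16, 18, 19)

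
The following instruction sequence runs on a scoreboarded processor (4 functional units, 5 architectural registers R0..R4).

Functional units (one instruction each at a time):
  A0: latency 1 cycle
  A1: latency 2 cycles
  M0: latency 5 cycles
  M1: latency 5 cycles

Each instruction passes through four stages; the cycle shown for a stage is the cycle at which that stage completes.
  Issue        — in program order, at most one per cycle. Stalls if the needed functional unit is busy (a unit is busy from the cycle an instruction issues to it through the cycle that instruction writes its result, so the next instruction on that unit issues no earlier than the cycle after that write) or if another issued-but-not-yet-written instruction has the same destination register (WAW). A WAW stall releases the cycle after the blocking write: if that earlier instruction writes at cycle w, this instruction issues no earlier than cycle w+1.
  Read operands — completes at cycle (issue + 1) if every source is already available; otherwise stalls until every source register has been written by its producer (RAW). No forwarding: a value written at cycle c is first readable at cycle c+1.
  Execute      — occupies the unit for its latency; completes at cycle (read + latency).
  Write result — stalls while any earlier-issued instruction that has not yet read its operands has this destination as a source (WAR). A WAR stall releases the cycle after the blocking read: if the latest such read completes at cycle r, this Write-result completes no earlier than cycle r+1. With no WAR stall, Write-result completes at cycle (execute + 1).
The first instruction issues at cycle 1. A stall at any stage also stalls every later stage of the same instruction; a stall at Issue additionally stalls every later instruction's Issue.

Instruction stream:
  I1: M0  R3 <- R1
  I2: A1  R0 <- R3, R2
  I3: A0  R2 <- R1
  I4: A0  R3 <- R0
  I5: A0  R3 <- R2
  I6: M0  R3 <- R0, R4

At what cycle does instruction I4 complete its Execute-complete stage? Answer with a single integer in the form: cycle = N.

I1 -> (1, 2, 7, 8)
I2 -> (2, 9, 11, 12)  // RAW R3: wait I1 write@8
I3 -> (3, 4, 5, 10)  // WAR R2: wait I2 read@9
I4 -> (11, 13, 14, 15)  // struct: A0 busy until I3 writes@10, RAW R0: wait I2 write@12
I5 -> (16, 17, 18, 19)  // struct: A0 busy until I4 writes@15
I6 -> (20, 21, 26, 27)  // WAW R3: wait I5 write@19

cycle = 14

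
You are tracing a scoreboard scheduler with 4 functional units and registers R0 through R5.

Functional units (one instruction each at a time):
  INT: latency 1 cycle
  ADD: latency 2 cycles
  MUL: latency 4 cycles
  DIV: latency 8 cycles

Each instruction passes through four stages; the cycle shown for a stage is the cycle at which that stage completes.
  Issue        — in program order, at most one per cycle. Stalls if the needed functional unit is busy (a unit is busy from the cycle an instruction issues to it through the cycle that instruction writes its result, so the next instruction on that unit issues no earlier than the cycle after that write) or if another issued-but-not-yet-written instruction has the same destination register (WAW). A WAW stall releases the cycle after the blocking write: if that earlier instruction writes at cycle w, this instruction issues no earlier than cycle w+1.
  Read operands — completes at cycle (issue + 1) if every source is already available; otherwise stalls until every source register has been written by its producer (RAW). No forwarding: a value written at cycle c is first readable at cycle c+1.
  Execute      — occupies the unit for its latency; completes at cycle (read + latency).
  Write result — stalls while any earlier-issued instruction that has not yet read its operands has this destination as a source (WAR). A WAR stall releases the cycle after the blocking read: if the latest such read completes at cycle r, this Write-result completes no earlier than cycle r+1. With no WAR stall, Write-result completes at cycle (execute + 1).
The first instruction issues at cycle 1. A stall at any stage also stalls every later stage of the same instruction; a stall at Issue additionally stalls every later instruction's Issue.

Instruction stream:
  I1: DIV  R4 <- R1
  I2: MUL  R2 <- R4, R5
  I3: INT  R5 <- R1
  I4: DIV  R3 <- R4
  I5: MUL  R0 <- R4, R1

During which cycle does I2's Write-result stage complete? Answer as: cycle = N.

cycle = 17

c1: issue I1 (DIV)
c2: I1 read-ops | issue I2 (MUL)
c3: issue I3 (INT)
c4: I3 read-ops
c5: I3 finished on INT
c10: I1 finished on DIV
c11: I1→R4
c12: I2 read-ops | issue I4 (DIV)
c13: I3→R5 | I4 read-ops
c16: I2 finished on MUL
c17: I2→R2
c18: issue I5 (MUL)
c19: I5 read-ops
c21: I4 finished on DIV
c22: I4→R3
c23: I5 finished on MUL
c24: I5→R0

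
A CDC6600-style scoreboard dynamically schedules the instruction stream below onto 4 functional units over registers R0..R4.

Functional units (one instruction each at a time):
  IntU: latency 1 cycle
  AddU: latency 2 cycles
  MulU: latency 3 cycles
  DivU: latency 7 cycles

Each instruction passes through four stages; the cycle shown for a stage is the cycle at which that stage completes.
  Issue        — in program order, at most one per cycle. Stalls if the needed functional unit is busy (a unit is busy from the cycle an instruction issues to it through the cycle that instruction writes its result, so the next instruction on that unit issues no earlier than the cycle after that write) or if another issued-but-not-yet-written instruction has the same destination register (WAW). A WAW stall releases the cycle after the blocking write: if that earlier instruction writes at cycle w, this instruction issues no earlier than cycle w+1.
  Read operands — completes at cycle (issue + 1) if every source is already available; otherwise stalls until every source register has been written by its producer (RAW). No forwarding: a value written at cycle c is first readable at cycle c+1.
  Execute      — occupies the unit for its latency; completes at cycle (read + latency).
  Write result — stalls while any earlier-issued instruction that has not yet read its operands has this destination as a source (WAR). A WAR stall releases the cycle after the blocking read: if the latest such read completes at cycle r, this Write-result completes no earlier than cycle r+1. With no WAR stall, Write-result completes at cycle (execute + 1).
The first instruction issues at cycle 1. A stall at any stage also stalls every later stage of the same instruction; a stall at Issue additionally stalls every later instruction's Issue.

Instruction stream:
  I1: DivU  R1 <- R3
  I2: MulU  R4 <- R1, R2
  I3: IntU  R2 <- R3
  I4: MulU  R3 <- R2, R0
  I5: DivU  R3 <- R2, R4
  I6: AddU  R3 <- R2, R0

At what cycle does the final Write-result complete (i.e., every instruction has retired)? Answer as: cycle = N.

cycle = 36

c1: I1 issues→DivU
c2: I1 reads; I2 issues→MulU
c3: I3 issues→IntU
c4: I3 reads
c5: I3 exec-done
c9: I1 exec-done
c10: I1 writes R1
c11: I2 reads
c12: I3 writes R2
c14: I2 exec-done
c15: I2 writes R4
c16: I4 issues→MulU
c17: I4 reads
c20: I4 exec-done
c21: I4 writes R3
c22: I5 issues→DivU
c23: I5 reads
c30: I5 exec-done
c31: I5 writes R3
c32: I6 issues→AddU
c33: I6 reads
c35: I6 exec-done
c36: I6 writes R3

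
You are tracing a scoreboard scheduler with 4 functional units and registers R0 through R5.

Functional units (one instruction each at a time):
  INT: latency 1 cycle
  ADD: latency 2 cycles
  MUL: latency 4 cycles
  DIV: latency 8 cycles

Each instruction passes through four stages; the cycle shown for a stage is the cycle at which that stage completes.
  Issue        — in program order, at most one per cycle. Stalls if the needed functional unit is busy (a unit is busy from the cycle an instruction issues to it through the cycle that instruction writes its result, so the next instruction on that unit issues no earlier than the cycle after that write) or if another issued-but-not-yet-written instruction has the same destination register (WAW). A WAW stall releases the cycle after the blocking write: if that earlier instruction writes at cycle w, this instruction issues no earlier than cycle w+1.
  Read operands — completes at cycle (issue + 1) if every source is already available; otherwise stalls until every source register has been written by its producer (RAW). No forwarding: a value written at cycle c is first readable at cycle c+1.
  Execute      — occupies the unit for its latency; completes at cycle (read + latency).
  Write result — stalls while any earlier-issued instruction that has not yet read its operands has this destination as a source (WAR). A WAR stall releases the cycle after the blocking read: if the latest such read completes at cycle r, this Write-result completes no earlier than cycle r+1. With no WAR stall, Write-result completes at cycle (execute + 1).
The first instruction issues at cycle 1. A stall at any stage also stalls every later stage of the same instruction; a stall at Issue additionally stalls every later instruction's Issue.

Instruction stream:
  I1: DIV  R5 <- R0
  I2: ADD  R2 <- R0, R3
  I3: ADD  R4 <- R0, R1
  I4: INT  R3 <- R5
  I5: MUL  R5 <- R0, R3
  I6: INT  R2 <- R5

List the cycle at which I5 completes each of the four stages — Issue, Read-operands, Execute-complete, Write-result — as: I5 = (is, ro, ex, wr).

[1] I1→DIV
[2] I1 RO | I2→ADD
[3] I2 RO
[5] I2 EX
[6] I2 WR R2
[7] I3→ADD
[8] I3 RO | I4→INT
[10] I1 EX | I3 EX
[11] I1 WR R5 | I3 WR R4
[12] I4 RO | I5→MUL
[13] I4 EX
[14] I4 WR R3
[15] I5 RO | I6→INT
[19] I5 EX
[20] I5 WR R5
[21] I6 RO
[22] I6 EX
[23] I6 WR R2

I5 = (12, 15, 19, 20)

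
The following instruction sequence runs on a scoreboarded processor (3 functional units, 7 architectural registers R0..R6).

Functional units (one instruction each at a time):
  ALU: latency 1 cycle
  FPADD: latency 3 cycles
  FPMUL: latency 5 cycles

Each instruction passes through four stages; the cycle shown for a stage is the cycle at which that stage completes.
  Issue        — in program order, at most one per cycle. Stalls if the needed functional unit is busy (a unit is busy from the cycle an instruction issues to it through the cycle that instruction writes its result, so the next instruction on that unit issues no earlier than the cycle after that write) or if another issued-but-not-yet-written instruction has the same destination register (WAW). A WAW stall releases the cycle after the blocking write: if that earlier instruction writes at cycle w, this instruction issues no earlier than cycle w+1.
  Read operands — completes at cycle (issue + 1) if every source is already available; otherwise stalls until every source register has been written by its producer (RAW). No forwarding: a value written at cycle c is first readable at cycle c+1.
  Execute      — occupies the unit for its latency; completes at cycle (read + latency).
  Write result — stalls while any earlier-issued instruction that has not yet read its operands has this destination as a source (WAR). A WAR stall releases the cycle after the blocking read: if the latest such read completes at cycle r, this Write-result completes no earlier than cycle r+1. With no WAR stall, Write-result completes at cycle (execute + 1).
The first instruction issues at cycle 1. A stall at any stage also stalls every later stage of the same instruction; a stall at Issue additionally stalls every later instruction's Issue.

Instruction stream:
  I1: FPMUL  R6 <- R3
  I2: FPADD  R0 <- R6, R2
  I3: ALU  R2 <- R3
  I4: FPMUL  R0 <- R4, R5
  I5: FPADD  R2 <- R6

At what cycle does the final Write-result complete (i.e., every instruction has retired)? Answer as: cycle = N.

I1  is:1  ro:2  ex:7  wr:8
I2  is:2  ro:9  ex:12  wr:13  — RAW R6: wait I1 write@8
I3  is:3  ro:4  ex:5  wr:10  — WAR R2: wait I2 read@9
I4  is:14  ro:15  ex:20  wr:21  — WAW R0: wait I2 write@13
I5  is:15  ro:16  ex:19  wr:20

cycle = 21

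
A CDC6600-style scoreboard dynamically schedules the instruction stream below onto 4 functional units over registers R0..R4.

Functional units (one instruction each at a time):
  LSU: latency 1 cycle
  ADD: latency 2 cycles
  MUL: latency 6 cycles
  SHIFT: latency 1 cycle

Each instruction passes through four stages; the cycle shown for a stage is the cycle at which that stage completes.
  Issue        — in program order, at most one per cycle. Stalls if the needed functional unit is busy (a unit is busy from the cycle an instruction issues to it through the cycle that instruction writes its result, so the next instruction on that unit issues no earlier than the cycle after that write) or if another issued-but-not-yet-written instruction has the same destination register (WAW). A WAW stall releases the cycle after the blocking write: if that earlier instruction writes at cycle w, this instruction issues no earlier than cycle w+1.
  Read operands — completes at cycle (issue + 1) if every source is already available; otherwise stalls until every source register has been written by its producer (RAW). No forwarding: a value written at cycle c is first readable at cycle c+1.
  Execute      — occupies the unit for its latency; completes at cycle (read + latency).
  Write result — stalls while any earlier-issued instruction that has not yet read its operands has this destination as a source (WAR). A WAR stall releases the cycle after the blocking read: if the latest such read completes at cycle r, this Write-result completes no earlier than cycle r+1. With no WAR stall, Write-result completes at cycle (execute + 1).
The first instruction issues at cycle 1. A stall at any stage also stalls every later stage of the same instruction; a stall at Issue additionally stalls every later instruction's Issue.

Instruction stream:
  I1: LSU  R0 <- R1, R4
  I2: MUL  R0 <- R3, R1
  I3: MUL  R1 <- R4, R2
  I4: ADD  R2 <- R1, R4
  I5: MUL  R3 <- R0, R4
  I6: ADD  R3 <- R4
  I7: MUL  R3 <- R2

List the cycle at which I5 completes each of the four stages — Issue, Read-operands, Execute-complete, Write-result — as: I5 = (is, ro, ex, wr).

I5 = (23, 24, 30, 31)

I1 -> (1, 2, 3, 4)
I2 -> (5, 6, 12, 13)  // WAW R0: wait I1 write@4
I3 -> (14, 15, 21, 22)  // struct: MUL busy until I2 writes@13
I4 -> (15, 23, 25, 26)  // RAW R1: wait I3 write@22
I5 -> (23, 24, 30, 31)  // struct: MUL busy until I3 writes@22
I6 -> (32, 33, 35, 36)  // WAW R3: wait I5 write@31
I7 -> (37, 38, 44, 45)  // WAW R3: wait I6 write@36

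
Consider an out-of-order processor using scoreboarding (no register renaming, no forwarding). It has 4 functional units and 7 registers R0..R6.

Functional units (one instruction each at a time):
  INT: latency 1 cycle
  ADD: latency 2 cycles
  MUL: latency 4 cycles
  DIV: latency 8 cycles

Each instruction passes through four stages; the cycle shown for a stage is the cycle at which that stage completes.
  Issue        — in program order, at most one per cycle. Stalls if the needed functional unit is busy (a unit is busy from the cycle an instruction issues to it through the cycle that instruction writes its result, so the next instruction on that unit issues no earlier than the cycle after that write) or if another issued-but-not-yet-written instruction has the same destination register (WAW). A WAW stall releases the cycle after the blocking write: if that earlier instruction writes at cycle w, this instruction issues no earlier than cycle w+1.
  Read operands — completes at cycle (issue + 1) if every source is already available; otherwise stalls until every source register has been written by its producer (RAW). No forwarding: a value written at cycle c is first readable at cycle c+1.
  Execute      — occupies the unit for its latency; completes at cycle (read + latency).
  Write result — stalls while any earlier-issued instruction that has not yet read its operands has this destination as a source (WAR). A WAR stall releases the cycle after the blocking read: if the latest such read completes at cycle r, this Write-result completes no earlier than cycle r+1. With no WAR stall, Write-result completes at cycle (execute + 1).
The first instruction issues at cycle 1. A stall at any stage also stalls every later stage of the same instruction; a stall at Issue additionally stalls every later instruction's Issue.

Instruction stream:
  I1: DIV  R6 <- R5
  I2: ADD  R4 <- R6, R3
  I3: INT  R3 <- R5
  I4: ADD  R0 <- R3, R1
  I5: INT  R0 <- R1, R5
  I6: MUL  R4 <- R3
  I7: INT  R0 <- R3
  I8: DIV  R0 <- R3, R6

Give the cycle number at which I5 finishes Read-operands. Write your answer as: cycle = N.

cycle = 22

I1: IS=1 RO=2 EX=10 WR=11
I2: IS=2 RO=12 EX=14 WR=15  [RAW R6: wait I1 write@11]
I3: IS=3 RO=4 EX=5 WR=13  [WAR R3: wait I2 read@12]
I4: IS=16 RO=17 EX=19 WR=20  [struct: ADD busy until I2 writes@15]
I5: IS=21 RO=22 EX=23 WR=24  [WAW R0: wait I4 write@20]
I6: IS=22 RO=23 EX=27 WR=28
I7: IS=25 RO=26 EX=27 WR=28  [struct: INT busy until I5 writes@24]
I8: IS=29 RO=30 EX=38 WR=39  [WAW R0: wait I7 write@28]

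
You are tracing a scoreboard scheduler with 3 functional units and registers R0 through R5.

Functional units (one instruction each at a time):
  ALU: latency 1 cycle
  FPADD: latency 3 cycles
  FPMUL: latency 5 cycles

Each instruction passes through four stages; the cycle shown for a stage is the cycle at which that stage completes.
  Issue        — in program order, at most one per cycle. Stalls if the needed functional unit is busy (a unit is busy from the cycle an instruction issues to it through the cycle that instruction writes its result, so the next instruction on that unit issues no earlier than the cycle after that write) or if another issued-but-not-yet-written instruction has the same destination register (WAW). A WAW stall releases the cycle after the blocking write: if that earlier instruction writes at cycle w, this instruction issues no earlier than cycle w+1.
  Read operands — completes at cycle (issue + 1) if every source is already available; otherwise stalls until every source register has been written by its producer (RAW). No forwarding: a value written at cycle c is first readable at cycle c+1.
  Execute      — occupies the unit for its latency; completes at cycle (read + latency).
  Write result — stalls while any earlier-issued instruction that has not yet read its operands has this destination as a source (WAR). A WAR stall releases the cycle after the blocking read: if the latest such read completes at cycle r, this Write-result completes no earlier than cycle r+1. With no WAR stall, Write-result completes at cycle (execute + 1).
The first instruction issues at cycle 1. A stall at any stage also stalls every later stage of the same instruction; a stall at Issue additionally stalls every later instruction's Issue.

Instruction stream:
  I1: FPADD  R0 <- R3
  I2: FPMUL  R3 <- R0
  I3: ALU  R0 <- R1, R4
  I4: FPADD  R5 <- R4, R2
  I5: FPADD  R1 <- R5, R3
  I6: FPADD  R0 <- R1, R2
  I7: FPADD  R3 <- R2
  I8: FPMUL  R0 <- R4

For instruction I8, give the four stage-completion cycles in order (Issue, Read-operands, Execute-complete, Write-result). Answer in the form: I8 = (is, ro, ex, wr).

c1: I1→FPADD
c2: I1 RO · I2→FPMUL
c5: I1 EX
c6: I1 WR R0
c7: I2 RO · I3→ALU
c8: I3 RO · I4→FPADD
c9: I3 EX · I4 RO
c10: I3 WR R0
c12: I2 EX · I4 EX
c13: I2 WR R3 · I4 WR R5
c14: I5→FPADD
c15: I5 RO
c18: I5 EX
c19: I5 WR R1
c20: I6→FPADD
c21: I6 RO
c24: I6 EX
c25: I6 WR R0
c26: I7→FPADD
c27: I7 RO · I8→FPMUL
c28: I8 RO
c30: I7 EX
c31: I7 WR R3
c33: I8 EX
c34: I8 WR R0

I8 = (27, 28, 33, 34)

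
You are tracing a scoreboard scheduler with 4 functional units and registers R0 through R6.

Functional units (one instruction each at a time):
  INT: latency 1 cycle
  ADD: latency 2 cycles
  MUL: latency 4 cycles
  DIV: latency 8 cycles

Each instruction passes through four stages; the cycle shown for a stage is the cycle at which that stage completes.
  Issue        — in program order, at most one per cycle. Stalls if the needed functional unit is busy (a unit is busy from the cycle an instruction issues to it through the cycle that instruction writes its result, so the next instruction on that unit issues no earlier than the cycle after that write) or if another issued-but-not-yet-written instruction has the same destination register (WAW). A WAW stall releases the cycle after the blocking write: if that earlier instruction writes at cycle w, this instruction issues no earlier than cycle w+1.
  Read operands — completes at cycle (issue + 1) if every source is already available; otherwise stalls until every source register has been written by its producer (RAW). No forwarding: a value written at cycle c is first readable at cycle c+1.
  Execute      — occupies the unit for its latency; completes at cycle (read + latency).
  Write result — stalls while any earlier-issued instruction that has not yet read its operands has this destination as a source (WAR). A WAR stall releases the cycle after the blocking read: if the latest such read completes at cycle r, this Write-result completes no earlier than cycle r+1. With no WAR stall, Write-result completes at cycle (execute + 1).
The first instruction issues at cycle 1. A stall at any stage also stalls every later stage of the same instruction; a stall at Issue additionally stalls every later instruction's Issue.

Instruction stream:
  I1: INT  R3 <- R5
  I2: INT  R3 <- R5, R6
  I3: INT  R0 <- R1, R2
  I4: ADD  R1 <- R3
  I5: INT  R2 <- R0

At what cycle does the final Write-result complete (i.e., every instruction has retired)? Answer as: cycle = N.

[I1] 1/2/3/4
[I2] 5/6/7/8  (struct: INT busy until I1 writes@4)
[I3] 9/10/11/12  (struct: INT busy until I2 writes@8)
[I4] 10/11/13/14
[I5] 13/14/15/16  (struct: INT busy until I3 writes@12)

cycle = 16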